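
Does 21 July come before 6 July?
No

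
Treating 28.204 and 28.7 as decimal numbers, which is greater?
28.7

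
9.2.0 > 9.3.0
False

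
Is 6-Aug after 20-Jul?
Yes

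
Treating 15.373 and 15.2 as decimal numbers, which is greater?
15.373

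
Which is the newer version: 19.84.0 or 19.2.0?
19.84.0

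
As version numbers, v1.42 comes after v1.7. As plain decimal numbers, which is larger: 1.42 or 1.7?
1.7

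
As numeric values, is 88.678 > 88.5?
True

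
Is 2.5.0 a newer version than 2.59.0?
No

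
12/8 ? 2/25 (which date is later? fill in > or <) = >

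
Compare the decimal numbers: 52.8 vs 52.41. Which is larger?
52.8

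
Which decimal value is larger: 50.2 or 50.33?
50.33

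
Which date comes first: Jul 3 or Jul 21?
Jul 3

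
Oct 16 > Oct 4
True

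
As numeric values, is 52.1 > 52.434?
False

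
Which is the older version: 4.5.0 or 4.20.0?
4.5.0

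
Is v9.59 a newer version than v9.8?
Yes. Version numbers are compared segment by segment as integers, not as decimals: minor version 59 > 8, so v9.59 > v9.8 (even though the decimal 9.59 < 9.8).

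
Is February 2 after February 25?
No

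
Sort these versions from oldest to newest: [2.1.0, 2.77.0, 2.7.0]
[2.1.0, 2.7.0, 2.77.0]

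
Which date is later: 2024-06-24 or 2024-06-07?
2024-06-24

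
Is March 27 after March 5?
Yes. Day 27 comes after day 5 in March — this is a date comparison, not a decimal one (the decimal 3.27 would be smaller than 3.5).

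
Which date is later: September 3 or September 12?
September 12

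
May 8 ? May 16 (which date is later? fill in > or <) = <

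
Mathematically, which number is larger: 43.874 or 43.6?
43.874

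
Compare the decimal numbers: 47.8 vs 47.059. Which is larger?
47.8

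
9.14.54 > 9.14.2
True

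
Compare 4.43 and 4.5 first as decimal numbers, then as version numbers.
As decimals: 4.43 < 4.5. As versions: v4.43 > v4.5 (minor version 43 > 5).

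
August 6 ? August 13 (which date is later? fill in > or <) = <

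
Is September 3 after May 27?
Yes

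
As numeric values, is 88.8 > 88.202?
True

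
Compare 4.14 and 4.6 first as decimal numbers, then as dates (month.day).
As decimals: 4.14 < 4.6. As dates: 4/14 is later than 4/6 (day 14 > day 6).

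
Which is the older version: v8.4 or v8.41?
v8.4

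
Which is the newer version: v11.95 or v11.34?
v11.95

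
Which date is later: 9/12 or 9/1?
9/12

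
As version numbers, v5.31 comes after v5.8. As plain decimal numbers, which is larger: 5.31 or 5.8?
5.8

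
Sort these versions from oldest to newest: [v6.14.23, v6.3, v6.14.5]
[v6.3, v6.14.5, v6.14.23]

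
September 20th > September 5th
True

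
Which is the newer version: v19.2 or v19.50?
v19.50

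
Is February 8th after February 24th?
No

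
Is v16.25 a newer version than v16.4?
Yes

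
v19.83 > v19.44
True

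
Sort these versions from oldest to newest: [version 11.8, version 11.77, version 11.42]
[version 11.8, version 11.42, version 11.77]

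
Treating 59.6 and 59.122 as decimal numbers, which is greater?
59.6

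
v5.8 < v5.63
True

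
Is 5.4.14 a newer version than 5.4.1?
Yes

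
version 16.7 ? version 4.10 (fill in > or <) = >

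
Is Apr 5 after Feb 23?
Yes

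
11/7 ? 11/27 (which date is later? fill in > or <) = <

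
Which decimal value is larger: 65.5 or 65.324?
65.5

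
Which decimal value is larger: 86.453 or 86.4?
86.453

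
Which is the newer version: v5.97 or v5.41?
v5.97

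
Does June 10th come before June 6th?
No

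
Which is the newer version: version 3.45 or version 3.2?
version 3.45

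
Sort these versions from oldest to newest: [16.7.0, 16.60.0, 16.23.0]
[16.7.0, 16.23.0, 16.60.0]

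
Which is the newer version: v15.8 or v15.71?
v15.71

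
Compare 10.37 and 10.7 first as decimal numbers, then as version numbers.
As decimals: 10.37 < 10.7. As versions: v10.37 > v10.7 (minor version 37 > 7).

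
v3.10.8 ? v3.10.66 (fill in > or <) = <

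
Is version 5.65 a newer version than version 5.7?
Yes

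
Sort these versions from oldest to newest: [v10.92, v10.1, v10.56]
[v10.1, v10.56, v10.92]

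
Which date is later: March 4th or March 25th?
March 25th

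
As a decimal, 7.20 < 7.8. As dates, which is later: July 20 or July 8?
July 20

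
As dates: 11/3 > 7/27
True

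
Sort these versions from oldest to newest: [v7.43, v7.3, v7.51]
[v7.3, v7.43, v7.51]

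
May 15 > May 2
True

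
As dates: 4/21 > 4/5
True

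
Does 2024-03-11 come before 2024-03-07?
No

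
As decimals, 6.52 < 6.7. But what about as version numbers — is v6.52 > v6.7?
True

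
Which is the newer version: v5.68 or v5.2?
v5.68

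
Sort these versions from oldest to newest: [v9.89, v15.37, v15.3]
[v9.89, v15.3, v15.37]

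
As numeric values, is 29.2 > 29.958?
False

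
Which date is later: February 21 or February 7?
February 21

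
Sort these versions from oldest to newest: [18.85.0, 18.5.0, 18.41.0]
[18.5.0, 18.41.0, 18.85.0]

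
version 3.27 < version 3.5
False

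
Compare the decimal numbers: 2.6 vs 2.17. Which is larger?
2.6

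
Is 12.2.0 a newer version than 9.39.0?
Yes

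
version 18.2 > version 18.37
False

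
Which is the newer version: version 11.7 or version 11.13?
version 11.13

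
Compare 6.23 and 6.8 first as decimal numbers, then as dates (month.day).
As decimals: 6.23 < 6.8. As dates: 6/23 is later than 6/8 (day 23 > day 8).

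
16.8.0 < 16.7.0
False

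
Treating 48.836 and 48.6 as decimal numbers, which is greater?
48.836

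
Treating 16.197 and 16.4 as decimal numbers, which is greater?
16.4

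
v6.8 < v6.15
True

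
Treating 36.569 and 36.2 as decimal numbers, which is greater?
36.569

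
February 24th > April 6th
False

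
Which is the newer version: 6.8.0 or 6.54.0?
6.54.0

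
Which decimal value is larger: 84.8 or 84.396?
84.8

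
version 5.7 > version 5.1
True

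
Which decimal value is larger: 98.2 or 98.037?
98.2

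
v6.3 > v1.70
True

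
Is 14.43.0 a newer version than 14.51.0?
No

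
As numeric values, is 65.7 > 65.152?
True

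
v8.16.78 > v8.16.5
True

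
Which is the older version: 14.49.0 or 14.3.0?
14.3.0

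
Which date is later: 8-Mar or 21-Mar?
21-Mar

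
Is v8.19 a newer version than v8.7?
Yes. Version numbers are compared segment by segment as integers, not as decimals: minor version 19 > 7, so v8.19 > v8.7 (even though the decimal 8.19 < 8.7).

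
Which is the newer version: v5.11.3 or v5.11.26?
v5.11.26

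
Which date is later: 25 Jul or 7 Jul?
25 Jul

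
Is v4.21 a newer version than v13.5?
No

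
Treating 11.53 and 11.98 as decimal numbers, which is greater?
11.98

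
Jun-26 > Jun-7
True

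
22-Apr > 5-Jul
False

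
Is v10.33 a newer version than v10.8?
Yes. Version numbers are compared segment by segment as integers, not as decimals: minor version 33 > 8, so v10.33 > v10.8 (even though the decimal 10.33 < 10.8).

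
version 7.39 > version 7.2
True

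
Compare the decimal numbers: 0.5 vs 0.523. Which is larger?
0.523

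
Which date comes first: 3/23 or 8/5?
3/23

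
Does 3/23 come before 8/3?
Yes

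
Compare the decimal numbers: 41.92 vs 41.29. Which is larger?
41.92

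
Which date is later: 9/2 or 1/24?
9/2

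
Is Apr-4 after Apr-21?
No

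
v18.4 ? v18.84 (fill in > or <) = <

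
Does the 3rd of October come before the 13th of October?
Yes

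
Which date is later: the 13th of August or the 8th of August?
the 13th of August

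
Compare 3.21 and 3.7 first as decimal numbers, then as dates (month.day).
As decimals: 3.21 < 3.7. As dates: 3/21 is later than 3/7 (day 21 > day 7).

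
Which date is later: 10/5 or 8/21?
10/5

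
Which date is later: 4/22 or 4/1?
4/22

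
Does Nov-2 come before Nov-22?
Yes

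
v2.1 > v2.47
False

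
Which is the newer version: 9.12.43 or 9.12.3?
9.12.43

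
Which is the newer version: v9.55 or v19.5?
v19.5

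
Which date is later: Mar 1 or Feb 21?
Mar 1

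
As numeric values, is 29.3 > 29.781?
False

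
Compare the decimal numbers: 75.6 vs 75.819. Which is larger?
75.819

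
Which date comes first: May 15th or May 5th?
May 5th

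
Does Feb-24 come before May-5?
Yes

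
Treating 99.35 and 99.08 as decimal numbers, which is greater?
99.35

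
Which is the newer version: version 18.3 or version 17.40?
version 18.3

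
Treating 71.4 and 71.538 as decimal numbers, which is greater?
71.538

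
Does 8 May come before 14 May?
Yes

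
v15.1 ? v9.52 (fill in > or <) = >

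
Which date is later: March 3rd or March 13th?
March 13th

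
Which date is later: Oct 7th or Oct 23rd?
Oct 23rd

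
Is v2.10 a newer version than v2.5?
Yes. Version numbers are compared segment by segment as integers, not as decimals: minor version 10 > 5, so v2.10 > v2.5 (even though the decimal 2.10 < 2.5).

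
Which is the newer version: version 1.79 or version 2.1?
version 2.1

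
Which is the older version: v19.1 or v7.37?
v7.37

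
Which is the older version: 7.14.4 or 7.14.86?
7.14.4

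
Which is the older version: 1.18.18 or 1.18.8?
1.18.8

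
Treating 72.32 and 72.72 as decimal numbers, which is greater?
72.72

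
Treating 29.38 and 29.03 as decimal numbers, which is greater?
29.38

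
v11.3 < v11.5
True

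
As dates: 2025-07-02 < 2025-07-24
True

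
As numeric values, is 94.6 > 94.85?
False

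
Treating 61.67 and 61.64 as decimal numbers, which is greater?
61.67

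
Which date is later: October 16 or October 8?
October 16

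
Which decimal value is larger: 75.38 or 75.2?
75.38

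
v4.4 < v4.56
True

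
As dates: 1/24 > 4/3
False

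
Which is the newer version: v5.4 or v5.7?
v5.7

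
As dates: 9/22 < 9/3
False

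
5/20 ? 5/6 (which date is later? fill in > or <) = >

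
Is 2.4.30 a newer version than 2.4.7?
Yes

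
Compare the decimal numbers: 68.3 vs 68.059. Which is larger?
68.3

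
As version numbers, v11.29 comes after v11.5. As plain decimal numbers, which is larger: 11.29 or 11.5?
11.5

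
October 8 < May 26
False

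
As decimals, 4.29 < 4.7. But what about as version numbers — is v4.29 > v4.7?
True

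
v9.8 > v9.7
True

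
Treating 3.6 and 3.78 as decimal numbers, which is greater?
3.78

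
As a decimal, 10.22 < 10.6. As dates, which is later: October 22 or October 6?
October 22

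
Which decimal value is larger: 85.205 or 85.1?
85.205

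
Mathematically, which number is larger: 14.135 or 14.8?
14.8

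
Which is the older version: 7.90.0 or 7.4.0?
7.4.0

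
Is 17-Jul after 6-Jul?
Yes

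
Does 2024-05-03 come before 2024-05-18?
Yes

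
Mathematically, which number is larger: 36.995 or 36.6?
36.995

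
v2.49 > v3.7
False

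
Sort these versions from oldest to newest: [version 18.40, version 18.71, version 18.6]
[version 18.6, version 18.40, version 18.71]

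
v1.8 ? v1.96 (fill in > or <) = <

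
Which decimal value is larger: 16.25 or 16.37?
16.37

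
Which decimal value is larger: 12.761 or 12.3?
12.761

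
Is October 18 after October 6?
Yes. Day 18 comes after day 6 in October — this is a date comparison, not a decimal one (the decimal 10.18 would be smaller than 10.6).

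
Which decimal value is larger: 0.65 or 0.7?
0.7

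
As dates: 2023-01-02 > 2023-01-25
False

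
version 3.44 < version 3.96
True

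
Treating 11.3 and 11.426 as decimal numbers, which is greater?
11.426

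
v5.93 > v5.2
True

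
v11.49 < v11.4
False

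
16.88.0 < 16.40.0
False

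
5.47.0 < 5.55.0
True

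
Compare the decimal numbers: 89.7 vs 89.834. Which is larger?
89.834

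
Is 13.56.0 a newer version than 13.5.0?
Yes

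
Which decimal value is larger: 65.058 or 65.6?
65.6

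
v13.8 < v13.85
True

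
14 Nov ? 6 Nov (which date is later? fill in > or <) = >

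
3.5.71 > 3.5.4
True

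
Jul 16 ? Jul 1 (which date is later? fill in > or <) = >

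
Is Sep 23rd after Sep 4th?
Yes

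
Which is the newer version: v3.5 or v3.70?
v3.70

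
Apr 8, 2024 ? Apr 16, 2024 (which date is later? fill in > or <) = <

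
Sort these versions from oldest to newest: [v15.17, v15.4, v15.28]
[v15.4, v15.17, v15.28]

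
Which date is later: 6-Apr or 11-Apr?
11-Apr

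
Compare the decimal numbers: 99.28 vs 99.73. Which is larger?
99.73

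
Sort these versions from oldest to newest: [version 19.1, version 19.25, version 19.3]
[version 19.1, version 19.3, version 19.25]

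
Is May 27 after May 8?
Yes. Day 27 comes after day 8 in May — this is a date comparison, not a decimal one (the decimal 5.27 would be smaller than 5.8).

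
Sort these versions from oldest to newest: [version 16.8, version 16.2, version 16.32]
[version 16.2, version 16.8, version 16.32]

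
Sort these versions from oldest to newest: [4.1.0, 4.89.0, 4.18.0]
[4.1.0, 4.18.0, 4.89.0]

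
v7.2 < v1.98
False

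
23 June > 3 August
False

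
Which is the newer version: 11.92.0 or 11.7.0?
11.92.0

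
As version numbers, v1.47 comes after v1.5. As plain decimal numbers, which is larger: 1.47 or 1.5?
1.5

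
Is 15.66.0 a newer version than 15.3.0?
Yes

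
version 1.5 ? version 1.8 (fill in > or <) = <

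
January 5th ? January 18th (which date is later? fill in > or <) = <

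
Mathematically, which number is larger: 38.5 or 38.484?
38.5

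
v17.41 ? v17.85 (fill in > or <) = <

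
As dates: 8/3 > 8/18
False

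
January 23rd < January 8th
False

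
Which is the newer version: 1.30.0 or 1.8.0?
1.30.0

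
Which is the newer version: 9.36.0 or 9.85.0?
9.85.0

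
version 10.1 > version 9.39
True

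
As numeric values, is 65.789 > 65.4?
True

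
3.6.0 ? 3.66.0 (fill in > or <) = <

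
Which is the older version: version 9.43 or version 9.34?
version 9.34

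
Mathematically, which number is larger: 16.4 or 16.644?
16.644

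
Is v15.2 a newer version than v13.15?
Yes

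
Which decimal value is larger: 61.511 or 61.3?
61.511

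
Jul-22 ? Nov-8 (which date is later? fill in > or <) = <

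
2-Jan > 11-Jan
False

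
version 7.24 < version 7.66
True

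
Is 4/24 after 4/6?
Yes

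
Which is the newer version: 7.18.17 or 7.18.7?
7.18.17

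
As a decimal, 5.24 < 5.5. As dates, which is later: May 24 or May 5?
May 24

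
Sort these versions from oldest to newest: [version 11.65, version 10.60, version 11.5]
[version 10.60, version 11.5, version 11.65]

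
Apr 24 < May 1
True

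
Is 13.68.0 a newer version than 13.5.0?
Yes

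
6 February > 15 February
False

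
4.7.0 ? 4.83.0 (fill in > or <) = <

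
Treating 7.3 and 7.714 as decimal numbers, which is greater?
7.714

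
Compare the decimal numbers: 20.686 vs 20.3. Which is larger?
20.686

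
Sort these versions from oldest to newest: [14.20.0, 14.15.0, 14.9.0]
[14.9.0, 14.15.0, 14.20.0]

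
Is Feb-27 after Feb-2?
Yes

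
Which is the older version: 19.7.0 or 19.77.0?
19.7.0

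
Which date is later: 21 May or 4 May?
21 May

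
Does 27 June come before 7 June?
No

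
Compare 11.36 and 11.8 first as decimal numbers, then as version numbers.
As decimals: 11.36 < 11.8. As versions: v11.36 > v11.8 (minor version 36 > 8).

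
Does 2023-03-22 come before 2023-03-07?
No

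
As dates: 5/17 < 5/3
False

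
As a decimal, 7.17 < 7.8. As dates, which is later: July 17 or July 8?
July 17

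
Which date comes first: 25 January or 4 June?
25 January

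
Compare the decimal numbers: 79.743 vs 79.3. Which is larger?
79.743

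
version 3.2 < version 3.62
True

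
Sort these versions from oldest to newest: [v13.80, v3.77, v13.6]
[v3.77, v13.6, v13.80]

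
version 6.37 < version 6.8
False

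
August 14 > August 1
True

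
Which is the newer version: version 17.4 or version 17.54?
version 17.54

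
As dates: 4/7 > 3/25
True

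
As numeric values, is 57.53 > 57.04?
True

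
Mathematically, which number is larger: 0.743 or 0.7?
0.743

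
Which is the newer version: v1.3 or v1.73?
v1.73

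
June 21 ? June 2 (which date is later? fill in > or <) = >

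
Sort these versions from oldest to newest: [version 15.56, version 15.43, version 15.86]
[version 15.43, version 15.56, version 15.86]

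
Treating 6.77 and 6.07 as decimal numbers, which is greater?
6.77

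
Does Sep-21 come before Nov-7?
Yes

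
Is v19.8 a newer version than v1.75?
Yes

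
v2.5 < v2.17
True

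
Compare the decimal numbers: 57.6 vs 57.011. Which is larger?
57.6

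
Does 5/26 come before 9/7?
Yes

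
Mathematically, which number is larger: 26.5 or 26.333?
26.5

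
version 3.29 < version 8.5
True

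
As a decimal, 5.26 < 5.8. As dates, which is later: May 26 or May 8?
May 26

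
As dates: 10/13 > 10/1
True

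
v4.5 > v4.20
False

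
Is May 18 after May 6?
Yes. Day 18 comes after day 6 in May — this is a date comparison, not a decimal one (the decimal 5.18 would be smaller than 5.6).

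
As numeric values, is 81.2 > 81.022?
True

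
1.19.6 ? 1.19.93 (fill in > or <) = <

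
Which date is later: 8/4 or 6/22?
8/4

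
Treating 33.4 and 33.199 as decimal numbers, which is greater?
33.4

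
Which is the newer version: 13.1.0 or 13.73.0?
13.73.0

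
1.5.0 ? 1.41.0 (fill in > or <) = <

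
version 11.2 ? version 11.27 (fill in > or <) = <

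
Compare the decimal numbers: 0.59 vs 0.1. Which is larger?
0.59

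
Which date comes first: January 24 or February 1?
January 24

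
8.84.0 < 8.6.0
False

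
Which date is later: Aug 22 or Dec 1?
Dec 1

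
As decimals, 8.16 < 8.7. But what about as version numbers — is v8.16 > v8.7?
True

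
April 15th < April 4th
False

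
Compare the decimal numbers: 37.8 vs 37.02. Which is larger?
37.8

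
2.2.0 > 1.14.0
True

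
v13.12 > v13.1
True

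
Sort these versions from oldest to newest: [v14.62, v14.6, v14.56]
[v14.6, v14.56, v14.62]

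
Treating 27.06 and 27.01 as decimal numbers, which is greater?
27.06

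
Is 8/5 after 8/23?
No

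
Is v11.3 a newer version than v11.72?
No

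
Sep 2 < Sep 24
True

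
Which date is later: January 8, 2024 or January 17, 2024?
January 17, 2024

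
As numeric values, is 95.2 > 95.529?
False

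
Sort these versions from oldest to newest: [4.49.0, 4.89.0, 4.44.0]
[4.44.0, 4.49.0, 4.89.0]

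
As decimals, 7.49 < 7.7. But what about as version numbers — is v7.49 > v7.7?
True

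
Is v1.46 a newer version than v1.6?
Yes. Version numbers are compared segment by segment as integers, not as decimals: minor version 46 > 6, so v1.46 > v1.6 (even though the decimal 1.46 < 1.6).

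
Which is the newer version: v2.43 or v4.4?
v4.4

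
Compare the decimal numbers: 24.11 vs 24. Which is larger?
24.11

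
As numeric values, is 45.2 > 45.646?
False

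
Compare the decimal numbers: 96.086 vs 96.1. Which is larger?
96.1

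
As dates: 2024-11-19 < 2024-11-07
False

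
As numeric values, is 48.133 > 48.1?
True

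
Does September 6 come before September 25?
Yes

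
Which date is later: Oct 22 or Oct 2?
Oct 22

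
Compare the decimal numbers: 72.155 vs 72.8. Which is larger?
72.8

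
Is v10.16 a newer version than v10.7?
Yes. Version numbers are compared segment by segment as integers, not as decimals: minor version 16 > 7, so v10.16 > v10.7 (even though the decimal 10.16 < 10.7).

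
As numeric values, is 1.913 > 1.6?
True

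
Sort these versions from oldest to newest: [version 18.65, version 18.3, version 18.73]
[version 18.3, version 18.65, version 18.73]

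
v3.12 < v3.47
True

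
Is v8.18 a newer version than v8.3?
Yes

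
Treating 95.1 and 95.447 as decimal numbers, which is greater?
95.447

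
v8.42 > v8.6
True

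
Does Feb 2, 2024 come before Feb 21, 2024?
Yes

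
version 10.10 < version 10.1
False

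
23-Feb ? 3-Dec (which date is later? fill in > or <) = <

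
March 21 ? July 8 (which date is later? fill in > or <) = <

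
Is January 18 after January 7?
Yes. Day 18 comes after day 7 in January — this is a date comparison, not a decimal one (the decimal 1.18 would be smaller than 1.7).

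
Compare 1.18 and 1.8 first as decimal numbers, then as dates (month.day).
As decimals: 1.18 < 1.8. As dates: 1/18 is later than 1/8 (day 18 > day 8).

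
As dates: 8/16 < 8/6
False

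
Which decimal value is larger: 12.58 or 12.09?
12.58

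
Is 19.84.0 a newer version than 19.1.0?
Yes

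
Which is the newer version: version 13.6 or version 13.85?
version 13.85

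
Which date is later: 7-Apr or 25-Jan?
7-Apr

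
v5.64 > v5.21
True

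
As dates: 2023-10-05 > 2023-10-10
False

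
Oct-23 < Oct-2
False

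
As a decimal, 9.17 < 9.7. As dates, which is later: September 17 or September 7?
September 17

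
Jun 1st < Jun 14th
True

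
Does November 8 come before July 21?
No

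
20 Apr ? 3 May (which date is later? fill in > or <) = <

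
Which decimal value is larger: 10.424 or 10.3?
10.424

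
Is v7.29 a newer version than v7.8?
Yes. Version numbers are compared segment by segment as integers, not as decimals: minor version 29 > 8, so v7.29 > v7.8 (even though the decimal 7.29 < 7.8).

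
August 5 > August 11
False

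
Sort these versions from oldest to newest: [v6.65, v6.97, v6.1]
[v6.1, v6.65, v6.97]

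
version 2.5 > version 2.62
False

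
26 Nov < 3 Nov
False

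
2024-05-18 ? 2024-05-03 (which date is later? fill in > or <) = >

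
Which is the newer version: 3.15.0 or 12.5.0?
12.5.0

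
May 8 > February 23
True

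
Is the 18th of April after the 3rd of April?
Yes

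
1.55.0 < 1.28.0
False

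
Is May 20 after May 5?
Yes. Day 20 comes after day 5 in May — this is a date comparison, not a decimal one (the decimal 5.20 would be smaller than 5.5).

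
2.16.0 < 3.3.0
True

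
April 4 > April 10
False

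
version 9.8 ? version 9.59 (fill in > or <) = <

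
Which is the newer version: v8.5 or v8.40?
v8.40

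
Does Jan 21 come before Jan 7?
No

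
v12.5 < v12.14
True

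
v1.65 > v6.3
False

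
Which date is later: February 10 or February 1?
February 10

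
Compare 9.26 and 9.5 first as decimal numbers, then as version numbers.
As decimals: 9.26 < 9.5. As versions: v9.26 > v9.5 (minor version 26 > 5).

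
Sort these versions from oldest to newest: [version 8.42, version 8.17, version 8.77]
[version 8.17, version 8.42, version 8.77]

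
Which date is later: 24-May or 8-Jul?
8-Jul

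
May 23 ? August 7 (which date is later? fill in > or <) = <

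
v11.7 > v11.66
False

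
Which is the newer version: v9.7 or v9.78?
v9.78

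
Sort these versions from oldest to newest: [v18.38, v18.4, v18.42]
[v18.4, v18.38, v18.42]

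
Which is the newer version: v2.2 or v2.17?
v2.17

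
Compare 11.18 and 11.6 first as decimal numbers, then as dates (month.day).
As decimals: 11.18 < 11.6. As dates: 11/18 is later than 11/6 (day 18 > day 6).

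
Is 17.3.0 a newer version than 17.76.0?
No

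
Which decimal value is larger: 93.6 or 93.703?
93.703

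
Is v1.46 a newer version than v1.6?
Yes. Version numbers are compared segment by segment as integers, not as decimals: minor version 46 > 6, so v1.46 > v1.6 (even though the decimal 1.46 < 1.6).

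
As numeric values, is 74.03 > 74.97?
False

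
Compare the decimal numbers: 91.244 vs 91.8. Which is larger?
91.8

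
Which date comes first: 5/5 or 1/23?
1/23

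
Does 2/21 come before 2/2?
No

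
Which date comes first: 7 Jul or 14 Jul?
7 Jul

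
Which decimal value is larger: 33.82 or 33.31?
33.82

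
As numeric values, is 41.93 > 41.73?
True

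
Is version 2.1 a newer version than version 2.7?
No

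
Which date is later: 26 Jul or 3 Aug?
3 Aug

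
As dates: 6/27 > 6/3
True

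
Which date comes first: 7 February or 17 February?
7 February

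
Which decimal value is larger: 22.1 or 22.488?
22.488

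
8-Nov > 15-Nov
False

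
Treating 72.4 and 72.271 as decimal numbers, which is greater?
72.4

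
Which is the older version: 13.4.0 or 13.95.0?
13.4.0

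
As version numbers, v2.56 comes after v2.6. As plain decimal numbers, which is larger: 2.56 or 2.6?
2.6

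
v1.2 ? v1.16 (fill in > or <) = <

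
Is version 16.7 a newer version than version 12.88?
Yes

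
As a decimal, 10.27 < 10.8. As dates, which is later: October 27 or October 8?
October 27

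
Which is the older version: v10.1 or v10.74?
v10.1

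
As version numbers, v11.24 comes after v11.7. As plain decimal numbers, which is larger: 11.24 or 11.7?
11.7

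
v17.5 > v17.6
False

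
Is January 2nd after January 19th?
No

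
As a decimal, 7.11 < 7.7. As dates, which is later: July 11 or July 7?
July 11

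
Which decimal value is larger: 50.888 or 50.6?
50.888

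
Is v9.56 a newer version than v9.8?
Yes. Version numbers are compared segment by segment as integers, not as decimals: minor version 56 > 8, so v9.56 > v9.8 (even though the decimal 9.56 < 9.8).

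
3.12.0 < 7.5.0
True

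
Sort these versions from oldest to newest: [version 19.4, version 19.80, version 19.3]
[version 19.3, version 19.4, version 19.80]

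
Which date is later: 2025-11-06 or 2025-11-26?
2025-11-26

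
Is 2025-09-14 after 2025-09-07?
Yes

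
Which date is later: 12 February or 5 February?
12 February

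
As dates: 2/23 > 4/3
False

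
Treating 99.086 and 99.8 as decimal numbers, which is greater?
99.8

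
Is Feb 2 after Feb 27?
No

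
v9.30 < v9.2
False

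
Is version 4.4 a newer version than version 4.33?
No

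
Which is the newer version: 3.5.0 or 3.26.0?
3.26.0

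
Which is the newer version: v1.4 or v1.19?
v1.19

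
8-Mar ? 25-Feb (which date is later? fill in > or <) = >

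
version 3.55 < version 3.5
False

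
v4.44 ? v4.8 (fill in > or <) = >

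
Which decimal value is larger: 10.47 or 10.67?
10.67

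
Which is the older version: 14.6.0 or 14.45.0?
14.6.0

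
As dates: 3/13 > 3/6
True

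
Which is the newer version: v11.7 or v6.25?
v11.7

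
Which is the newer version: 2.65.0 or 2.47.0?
2.65.0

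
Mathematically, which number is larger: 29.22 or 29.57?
29.57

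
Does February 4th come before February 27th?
Yes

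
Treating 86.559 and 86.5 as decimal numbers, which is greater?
86.559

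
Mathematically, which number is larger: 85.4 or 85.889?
85.889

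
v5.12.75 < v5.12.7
False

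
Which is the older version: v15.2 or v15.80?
v15.2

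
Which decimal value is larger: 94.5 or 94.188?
94.5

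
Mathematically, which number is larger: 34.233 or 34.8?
34.8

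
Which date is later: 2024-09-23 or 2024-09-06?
2024-09-23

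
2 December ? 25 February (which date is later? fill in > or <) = >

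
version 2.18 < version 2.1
False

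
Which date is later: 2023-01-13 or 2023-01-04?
2023-01-13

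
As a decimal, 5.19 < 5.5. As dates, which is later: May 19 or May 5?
May 19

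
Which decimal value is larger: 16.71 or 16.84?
16.84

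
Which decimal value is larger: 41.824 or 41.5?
41.824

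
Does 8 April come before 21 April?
Yes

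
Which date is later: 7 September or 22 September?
22 September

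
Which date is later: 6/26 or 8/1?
8/1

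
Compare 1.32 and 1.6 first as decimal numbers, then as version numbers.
As decimals: 1.32 < 1.6. As versions: v1.32 > v1.6 (minor version 32 > 6).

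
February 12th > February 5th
True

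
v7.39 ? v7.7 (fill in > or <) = >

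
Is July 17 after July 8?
Yes. Day 17 comes after day 8 in July — this is a date comparison, not a decimal one (the decimal 7.17 would be smaller than 7.8).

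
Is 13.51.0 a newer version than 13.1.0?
Yes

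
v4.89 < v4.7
False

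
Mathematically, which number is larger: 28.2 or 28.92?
28.92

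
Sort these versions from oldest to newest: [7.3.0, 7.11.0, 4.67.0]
[4.67.0, 7.3.0, 7.11.0]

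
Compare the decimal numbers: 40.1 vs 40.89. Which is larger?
40.89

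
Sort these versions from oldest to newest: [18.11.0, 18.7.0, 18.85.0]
[18.7.0, 18.11.0, 18.85.0]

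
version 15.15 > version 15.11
True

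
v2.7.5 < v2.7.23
True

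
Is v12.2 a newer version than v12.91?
No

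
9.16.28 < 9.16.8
False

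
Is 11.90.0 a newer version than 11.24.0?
Yes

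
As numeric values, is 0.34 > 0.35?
False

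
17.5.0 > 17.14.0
False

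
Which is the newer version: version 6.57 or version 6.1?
version 6.57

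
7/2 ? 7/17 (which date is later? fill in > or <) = <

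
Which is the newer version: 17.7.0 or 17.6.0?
17.7.0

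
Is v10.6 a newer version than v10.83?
No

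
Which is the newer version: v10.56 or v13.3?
v13.3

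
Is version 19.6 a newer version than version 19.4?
Yes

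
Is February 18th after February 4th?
Yes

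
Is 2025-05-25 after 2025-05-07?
Yes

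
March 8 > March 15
False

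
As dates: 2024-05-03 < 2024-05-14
True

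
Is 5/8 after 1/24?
Yes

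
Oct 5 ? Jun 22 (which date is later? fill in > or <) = >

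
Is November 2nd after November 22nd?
No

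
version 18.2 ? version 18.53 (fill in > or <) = <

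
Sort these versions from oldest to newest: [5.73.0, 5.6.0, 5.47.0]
[5.6.0, 5.47.0, 5.73.0]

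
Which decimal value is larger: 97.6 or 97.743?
97.743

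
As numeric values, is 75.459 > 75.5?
False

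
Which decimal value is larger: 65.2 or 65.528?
65.528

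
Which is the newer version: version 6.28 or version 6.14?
version 6.28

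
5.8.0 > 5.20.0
False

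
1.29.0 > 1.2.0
True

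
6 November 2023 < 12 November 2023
True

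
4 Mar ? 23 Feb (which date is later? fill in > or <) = >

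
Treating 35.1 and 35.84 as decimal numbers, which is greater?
35.84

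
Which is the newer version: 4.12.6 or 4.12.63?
4.12.63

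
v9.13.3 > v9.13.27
False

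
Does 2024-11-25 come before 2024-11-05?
No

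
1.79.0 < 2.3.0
True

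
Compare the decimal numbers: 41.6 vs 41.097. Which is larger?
41.6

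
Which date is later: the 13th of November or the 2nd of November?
the 13th of November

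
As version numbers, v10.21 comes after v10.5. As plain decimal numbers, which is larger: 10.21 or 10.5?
10.5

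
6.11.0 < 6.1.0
False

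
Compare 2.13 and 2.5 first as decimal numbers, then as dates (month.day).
As decimals: 2.13 < 2.5. As dates: 2/13 is later than 2/5 (day 13 > day 5).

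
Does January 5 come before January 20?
Yes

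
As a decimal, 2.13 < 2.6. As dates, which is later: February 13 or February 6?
February 13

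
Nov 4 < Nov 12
True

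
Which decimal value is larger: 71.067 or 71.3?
71.3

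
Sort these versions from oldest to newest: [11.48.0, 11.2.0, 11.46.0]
[11.2.0, 11.46.0, 11.48.0]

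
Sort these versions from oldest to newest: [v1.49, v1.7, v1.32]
[v1.7, v1.32, v1.49]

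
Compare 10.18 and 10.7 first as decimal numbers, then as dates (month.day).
As decimals: 10.18 < 10.7. As dates: 10/18 is later than 10/7 (day 18 > day 7).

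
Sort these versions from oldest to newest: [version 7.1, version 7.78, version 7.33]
[version 7.1, version 7.33, version 7.78]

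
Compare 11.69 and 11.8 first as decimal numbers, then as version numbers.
As decimals: 11.69 < 11.8. As versions: v11.69 > v11.8 (minor version 69 > 8).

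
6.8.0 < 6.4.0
False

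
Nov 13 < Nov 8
False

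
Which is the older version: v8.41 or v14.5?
v8.41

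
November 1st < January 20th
False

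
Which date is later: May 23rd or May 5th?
May 23rd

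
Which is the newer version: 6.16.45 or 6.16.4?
6.16.45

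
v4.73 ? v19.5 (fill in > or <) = <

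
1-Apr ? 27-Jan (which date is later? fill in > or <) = >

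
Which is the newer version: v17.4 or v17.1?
v17.4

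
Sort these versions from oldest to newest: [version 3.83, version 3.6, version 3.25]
[version 3.6, version 3.25, version 3.83]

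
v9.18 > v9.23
False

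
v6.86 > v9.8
False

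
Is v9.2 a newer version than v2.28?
Yes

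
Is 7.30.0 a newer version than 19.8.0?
No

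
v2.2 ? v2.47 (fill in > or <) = <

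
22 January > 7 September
False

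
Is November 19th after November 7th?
Yes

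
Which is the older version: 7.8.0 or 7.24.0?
7.8.0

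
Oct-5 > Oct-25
False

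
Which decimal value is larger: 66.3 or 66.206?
66.3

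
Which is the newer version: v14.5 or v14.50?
v14.50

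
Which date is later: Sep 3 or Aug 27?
Sep 3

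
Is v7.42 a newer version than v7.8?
Yes. Version numbers are compared segment by segment as integers, not as decimals: minor version 42 > 8, so v7.42 > v7.8 (even though the decimal 7.42 < 7.8).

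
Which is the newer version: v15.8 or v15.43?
v15.43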